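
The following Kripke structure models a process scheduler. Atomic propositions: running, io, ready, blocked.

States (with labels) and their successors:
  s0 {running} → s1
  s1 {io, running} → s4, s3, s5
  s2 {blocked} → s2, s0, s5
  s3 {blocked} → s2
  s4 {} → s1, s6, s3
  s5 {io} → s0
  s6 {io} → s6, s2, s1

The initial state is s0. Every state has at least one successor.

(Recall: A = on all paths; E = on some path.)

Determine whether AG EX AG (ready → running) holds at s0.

States satisfying EX AG (ready → running): {s0, s1, s2, s3, s4, s5, s6}.
States satisfying AG EX AG (ready → running): {s0, s1, s2, s3, s4, s5, s6}.
Every state reachable from s0 satisfies EX AG (ready → running).
s0 ∈ Sat(AG EX AG (ready → running)).

Satisfied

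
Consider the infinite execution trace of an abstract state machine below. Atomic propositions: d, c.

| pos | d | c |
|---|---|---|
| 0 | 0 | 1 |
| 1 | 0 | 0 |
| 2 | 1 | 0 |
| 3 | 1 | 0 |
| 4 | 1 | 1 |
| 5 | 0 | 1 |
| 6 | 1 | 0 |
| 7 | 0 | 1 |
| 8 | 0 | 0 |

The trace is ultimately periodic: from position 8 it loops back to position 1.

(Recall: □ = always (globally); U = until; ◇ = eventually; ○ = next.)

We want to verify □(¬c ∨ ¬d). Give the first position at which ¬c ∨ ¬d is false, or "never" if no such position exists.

4

Check ¬c ∨ ¬d at each position in order: 0 ✓, 1 ✓, 2 ✓, 3 ✓.
At position 4 the labels are {c, d}, so ¬c ∨ ¬d is false there. This is the first violation.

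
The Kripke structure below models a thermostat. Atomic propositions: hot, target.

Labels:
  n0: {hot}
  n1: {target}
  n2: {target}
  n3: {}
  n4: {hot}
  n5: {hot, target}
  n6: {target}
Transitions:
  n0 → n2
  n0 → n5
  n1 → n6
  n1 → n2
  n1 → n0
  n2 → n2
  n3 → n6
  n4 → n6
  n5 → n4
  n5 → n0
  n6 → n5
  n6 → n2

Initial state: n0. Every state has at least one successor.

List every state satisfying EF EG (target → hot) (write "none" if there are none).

{n0, n1, n3, n4, n5, n6}

States satisfying EG (target → hot): {n0, n5}.
States satisfying EF EG (target → hot): {n0, n1, n3, n4, n5, n6}.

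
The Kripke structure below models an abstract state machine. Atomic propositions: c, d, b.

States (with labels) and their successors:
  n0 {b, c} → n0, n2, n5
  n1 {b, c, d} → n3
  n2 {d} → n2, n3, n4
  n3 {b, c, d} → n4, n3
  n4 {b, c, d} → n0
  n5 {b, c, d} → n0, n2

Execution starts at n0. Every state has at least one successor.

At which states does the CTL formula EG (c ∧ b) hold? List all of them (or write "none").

States satisfying c ∧ b: {n0, n1, n3, n4, n5}.
States satisfying EG (c ∧ b): {n0, n1, n3, n4, n5}.

{n0, n1, n3, n4, n5}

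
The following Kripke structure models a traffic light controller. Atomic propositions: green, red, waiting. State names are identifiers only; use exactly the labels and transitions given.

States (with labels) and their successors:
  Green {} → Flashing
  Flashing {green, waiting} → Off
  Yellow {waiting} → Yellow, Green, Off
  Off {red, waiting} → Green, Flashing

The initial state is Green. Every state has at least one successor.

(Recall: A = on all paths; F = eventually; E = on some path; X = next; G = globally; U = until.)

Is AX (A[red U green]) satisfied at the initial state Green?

Yes

States satisfying A[red U green]: {Flashing}.
States satisfying AX (A[red U green]): {Green}.
Green ∈ Sat(AX (A[red U green])).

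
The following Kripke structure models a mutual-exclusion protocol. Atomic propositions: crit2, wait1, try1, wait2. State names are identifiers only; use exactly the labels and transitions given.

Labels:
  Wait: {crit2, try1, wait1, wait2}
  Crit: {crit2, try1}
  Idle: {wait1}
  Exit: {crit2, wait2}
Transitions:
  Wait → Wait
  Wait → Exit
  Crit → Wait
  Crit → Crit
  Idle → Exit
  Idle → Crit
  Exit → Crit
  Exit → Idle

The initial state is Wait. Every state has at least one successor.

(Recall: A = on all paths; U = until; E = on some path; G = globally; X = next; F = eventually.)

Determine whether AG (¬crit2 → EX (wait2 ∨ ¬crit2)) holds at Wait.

States satisfying ¬crit2 → EX (wait2 ∨ ¬crit2): {Wait, Crit, Idle, Exit}.
States satisfying AG (¬crit2 → EX (wait2 ∨ ¬crit2)): {Wait, Crit, Idle, Exit}.
Every state reachable from Wait satisfies ¬crit2 → EX (wait2 ∨ ¬crit2).
Wait ∈ Sat(AG (¬crit2 → EX (wait2 ∨ ¬crit2))).

Holds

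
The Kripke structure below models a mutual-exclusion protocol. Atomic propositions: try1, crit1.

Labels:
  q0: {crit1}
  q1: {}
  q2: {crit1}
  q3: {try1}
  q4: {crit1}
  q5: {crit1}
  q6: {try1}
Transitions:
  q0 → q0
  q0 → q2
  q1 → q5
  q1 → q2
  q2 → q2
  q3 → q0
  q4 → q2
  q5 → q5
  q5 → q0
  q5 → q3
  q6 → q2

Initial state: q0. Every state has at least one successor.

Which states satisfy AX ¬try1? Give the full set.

States satisfying ¬try1: {q0, q1, q2, q4, q5}.
States satisfying AX ¬try1: {q0, q1, q2, q3, q4, q6}.

{q0, q1, q2, q3, q4, q6}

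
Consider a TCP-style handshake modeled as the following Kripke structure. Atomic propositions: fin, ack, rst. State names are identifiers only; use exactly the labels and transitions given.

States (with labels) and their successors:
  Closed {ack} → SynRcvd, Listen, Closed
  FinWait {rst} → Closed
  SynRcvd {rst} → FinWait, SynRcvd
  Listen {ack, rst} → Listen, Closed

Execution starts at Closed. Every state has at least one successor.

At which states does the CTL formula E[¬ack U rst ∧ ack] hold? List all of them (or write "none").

{Listen}

States satisfying ¬ack: {FinWait, SynRcvd}.
States satisfying rst ∧ ack: {Listen}.
States satisfying E[¬ack U rst ∧ ack]: {Listen}.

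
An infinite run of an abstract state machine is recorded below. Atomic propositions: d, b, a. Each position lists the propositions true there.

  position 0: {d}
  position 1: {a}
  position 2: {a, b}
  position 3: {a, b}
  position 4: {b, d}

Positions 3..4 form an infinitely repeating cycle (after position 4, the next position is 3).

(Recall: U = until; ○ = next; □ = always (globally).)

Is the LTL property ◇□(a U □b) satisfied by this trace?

Holds

□(a U □b) holds at position 1, which is reachable from 0, so ◇□(a U □b) holds.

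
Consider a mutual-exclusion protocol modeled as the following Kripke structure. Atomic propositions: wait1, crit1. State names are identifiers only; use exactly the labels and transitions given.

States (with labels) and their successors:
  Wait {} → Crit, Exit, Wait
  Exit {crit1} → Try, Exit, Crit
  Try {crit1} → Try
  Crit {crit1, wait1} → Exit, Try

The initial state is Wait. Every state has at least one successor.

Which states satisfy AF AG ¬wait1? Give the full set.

States satisfying AG ¬wait1: {Try}.
States satisfying AF AG ¬wait1: {Try}.

{Try}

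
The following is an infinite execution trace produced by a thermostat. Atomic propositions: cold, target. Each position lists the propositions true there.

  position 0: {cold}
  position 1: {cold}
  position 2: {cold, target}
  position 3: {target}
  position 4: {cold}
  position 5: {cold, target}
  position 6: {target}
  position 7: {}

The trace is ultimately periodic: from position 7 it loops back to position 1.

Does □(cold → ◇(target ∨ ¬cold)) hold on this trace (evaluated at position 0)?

Satisfied

cold → ◇(target ∨ ¬cold) holds at every position 0..7, and those are all positions ever visited, so □(cold → ◇(target ∨ ¬cold)) holds.
Positions where cold holds: 0, 1, 2, 4, 5.
Check ◇(target ∨ ¬cold) at each: 0→ok, 1→ok, 2→ok, 4→ok, 5→ok.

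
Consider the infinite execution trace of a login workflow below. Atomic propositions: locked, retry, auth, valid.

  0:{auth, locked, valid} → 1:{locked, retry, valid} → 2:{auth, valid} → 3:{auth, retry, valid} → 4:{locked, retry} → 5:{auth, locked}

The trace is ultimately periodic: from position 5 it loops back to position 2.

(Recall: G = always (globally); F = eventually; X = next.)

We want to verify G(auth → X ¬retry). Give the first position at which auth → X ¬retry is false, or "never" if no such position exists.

At position 0 the labels are {auth, locked, valid} and the next position 1 has {locked, retry, valid}, so auth → X ¬retry is false there. This is the first violation.

0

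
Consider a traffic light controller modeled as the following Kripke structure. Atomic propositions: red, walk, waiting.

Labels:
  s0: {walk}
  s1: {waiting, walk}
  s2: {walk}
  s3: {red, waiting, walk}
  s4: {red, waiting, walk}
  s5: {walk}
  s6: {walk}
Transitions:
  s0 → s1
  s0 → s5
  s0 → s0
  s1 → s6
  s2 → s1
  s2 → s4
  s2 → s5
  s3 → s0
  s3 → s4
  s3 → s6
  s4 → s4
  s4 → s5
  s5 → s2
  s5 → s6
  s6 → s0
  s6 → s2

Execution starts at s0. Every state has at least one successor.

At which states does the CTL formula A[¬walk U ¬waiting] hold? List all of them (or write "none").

{s0, s2, s5, s6}

States satisfying ¬walk: ∅.
States satisfying ¬waiting: {s0, s2, s5, s6}.
States satisfying A[¬walk U ¬waiting]: {s0, s2, s5, s6}.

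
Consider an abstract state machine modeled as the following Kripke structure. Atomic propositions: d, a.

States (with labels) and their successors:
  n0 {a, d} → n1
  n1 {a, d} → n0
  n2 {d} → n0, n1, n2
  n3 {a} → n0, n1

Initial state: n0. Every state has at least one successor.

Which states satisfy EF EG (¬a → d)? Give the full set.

States satisfying EG (¬a → d): {n0, n1, n2, n3}.
States satisfying EF EG (¬a → d): {n0, n1, n2, n3}.

{n0, n1, n2, n3}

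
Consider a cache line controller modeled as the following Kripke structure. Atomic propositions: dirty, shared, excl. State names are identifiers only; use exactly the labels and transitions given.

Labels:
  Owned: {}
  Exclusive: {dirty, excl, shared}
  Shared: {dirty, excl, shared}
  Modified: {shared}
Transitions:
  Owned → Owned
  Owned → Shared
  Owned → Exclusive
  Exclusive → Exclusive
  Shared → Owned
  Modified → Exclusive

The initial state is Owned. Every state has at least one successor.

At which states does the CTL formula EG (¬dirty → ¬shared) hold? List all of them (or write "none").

States satisfying ¬dirty → ¬shared: {Owned, Exclusive, Shared}.
States satisfying EG (¬dirty → ¬shared): {Owned, Exclusive, Shared}.

{Owned, Exclusive, Shared}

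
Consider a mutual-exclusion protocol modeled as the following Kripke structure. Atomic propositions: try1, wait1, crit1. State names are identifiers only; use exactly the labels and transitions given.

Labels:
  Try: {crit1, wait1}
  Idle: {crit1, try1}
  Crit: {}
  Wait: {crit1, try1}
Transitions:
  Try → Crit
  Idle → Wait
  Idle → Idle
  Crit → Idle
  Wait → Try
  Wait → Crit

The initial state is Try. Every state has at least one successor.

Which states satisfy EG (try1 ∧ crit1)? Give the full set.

States satisfying try1 ∧ crit1: {Idle, Wait}.
States satisfying EG (try1 ∧ crit1): {Idle}.

{Idle}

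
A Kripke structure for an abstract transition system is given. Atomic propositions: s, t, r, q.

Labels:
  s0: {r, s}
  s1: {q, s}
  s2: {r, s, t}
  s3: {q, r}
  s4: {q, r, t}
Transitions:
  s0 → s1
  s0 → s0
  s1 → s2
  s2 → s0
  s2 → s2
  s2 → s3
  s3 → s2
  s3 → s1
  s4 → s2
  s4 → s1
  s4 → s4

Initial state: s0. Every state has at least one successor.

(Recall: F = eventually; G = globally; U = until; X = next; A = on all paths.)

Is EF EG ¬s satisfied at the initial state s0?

States satisfying EG ¬s: {s4}.
States satisfying EF EG ¬s: {s4}.
No suitable path/successor from s0 witnesses the formula.
s0 ∉ Sat(EF EG ¬s).

Violated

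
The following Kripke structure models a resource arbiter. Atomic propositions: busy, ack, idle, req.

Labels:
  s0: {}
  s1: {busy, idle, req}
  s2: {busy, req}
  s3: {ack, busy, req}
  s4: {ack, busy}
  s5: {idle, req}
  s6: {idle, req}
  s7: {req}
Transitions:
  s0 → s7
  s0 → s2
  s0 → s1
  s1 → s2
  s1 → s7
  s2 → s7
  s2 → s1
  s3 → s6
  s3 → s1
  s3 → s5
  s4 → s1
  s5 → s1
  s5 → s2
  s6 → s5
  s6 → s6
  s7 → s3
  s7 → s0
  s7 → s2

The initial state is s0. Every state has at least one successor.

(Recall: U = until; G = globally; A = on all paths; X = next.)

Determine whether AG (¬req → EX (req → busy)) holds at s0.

Yes

States satisfying ¬req → EX (req → busy): {s0, s1, s2, s3, s4, s5, s6, s7}.
States satisfying AG (¬req → EX (req → busy)): {s0, s1, s2, s3, s4, s5, s6, s7}.
Every state reachable from s0 satisfies ¬req → EX (req → busy).
s0 ∈ Sat(AG (¬req → EX (req → busy))).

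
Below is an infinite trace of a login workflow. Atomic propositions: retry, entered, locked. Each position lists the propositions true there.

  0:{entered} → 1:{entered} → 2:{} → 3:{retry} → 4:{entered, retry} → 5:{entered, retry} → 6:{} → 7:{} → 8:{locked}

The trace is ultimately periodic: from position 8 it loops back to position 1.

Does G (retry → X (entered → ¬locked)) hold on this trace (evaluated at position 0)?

Yes

retry → X (entered → ¬locked) holds at every position 0..8, and those are all positions ever visited, so G (retry → X (entered → ¬locked)) holds.
Positions where retry holds: 3, 4, 5.
Check X (entered → ¬locked) at each: 3→ok, 4→ok, 5→ok.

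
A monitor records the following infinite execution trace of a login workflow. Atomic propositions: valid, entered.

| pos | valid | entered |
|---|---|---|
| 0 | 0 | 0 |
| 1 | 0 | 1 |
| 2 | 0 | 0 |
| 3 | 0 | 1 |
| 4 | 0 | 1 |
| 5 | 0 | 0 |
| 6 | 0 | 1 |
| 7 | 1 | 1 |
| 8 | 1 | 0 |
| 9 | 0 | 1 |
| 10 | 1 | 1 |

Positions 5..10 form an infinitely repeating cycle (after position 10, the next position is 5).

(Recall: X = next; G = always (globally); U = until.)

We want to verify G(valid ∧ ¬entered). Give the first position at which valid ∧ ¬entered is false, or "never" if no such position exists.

At position 0 the labels are {}, so valid ∧ ¬entered is false there. This is the first violation.

0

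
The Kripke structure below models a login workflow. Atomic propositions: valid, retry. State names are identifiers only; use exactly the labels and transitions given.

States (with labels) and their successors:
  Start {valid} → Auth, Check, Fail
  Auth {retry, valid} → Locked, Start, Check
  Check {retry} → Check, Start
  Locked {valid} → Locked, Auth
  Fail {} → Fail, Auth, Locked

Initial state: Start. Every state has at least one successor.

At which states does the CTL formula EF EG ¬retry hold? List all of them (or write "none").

{Start, Auth, Check, Locked, Fail}

States satisfying EG ¬retry: {Start, Locked, Fail}.
States satisfying EF EG ¬retry: {Start, Auth, Check, Locked, Fail}.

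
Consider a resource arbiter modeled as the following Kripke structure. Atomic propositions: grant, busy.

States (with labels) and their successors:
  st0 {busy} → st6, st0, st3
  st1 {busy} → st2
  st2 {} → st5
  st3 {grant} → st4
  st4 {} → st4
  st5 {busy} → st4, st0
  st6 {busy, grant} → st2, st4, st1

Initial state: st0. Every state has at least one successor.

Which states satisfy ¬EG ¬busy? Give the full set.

States satisfying ¬busy: {st2, st3, st4}.
States satisfying EG ¬busy: {st3, st4}.
States satisfying ¬EG ¬busy: {st0, st1, st2, st5, st6}.

{st0, st1, st2, st5, st6}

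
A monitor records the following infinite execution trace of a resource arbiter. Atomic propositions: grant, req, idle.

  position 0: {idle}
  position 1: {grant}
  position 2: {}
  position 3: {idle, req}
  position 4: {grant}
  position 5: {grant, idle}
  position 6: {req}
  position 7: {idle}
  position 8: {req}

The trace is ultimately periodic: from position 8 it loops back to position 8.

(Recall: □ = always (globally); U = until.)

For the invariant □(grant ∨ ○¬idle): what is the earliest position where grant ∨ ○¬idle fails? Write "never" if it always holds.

Check grant ∨ ○¬idle at each position in order: 0 ✓, 1 ✓.
At position 2 the labels are {} and the next position 3 has {idle, req}, so grant ∨ ○¬idle is false there. This is the first violation.

2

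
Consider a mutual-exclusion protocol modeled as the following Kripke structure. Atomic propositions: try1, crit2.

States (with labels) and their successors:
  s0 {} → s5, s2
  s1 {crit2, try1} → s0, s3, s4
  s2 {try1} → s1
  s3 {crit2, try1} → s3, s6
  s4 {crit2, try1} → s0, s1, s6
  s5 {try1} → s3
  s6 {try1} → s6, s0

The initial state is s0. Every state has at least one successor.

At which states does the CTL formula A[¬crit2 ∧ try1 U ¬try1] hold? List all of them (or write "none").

States satisfying ¬crit2 ∧ try1: {s2, s5, s6}.
States satisfying ¬try1: {s0}.
States satisfying A[¬crit2 ∧ try1 U ¬try1]: {s0}.

{s0}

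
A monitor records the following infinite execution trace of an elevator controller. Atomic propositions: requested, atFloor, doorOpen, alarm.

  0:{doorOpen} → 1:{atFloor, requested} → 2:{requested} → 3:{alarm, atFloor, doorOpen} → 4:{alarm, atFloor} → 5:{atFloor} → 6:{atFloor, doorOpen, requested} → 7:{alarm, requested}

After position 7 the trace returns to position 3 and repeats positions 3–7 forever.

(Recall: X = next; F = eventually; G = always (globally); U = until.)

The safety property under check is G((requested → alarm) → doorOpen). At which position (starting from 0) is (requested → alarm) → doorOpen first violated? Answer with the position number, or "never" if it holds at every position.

4

Check (requested → alarm) → doorOpen at each position in order: 0 ✓, 1 ✓, 2 ✓, 3 ✓.
At position 4 the labels are {alarm, atFloor}, so (requested → alarm) → doorOpen is false there. This is the first violation.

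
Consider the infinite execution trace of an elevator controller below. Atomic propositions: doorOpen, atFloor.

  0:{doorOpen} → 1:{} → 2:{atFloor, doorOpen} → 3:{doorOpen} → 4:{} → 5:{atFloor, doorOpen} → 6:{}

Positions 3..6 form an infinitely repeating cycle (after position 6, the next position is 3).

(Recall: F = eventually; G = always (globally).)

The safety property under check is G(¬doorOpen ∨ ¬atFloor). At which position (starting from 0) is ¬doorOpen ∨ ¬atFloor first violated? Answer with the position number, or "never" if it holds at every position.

2

Check ¬doorOpen ∨ ¬atFloor at each position in order: 0 ✓, 1 ✓.
At position 2 the labels are {atFloor, doorOpen}, so ¬doorOpen ∨ ¬atFloor is false there. This is the first violation.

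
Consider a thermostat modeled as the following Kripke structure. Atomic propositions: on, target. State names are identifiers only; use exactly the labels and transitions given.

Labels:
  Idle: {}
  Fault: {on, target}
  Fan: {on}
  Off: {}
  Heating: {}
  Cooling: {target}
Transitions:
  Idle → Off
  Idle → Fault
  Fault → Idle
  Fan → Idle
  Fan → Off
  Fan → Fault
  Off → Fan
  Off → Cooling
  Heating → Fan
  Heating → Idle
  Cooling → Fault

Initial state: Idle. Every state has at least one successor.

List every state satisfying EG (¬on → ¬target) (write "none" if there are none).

{Idle, Fault, Fan, Off, Heating}

States satisfying ¬on → ¬target: {Idle, Fault, Fan, Off, Heating}.
States satisfying EG (¬on → ¬target): {Idle, Fault, Fan, Off, Heating}.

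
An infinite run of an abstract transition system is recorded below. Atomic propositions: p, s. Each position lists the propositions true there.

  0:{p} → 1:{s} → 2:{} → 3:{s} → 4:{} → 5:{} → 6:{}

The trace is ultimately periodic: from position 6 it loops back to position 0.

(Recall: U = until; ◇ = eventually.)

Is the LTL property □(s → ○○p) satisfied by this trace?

Does not hold

s → ○○p must hold at every position from 0 onward. It fails at position 1, so □(s → ○○p) is false.
Positions where s holds: 1, 3.
Check ○○p at each: 1→fails, 3→fails.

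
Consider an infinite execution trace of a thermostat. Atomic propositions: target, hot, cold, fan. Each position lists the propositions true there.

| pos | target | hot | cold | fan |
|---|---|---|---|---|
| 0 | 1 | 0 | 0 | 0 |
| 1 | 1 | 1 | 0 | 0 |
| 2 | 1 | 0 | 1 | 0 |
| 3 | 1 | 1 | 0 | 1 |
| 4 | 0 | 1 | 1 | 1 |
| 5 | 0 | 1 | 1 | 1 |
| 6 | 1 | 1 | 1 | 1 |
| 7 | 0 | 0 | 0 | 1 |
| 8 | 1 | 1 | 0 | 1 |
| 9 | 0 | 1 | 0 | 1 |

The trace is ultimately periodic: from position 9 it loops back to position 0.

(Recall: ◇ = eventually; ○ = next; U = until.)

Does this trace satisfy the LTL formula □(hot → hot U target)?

Satisfied

hot → hot U target holds at every position 0..9, and those are all positions ever visited, so □(hot → hot U target) holds.
Positions where hot holds: 1, 3, 4, 5, 6, 8, 9.
Check hot U target at each: 1→ok, 3→ok, 4→ok, 5→ok, 6→ok, 8→ok, 9→ok.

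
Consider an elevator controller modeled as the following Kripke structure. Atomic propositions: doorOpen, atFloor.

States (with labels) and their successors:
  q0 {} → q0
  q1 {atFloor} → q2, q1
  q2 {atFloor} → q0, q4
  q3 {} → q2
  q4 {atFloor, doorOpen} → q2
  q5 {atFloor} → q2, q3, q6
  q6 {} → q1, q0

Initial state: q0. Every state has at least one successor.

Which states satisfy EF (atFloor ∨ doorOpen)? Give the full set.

{q1, q2, q3, q4, q5, q6}

States satisfying atFloor ∨ doorOpen: {q1, q2, q4, q5}.
States satisfying EF (atFloor ∨ doorOpen): {q1, q2, q3, q4, q5, q6}.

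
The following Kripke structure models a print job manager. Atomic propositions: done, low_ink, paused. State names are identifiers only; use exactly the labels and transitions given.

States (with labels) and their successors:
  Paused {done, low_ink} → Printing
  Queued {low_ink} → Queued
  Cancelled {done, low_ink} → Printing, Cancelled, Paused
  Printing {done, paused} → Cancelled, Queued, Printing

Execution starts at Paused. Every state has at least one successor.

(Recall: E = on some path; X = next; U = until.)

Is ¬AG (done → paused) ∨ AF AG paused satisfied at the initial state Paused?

States satisfying done → paused: {Queued, Printing}.
States satisfying AG (done → paused): {Queued}.
States satisfying ¬AG (done → paused): {Paused, Cancelled, Printing}.
States satisfying AG paused: ∅.
States satisfying AF AG paused: ∅.
States satisfying ¬AG (done → paused) ∨ AF AG paused: {Paused, Cancelled, Printing}.
Paused ∈ Sat(¬AG (done → paused) ∨ AF AG paused).

Holds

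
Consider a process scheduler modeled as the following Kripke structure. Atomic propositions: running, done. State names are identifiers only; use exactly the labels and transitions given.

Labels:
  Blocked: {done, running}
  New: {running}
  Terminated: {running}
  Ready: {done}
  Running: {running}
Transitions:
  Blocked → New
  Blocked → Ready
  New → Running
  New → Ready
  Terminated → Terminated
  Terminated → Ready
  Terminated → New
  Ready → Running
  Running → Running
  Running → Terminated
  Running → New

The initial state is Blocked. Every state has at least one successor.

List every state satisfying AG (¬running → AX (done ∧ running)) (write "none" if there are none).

none

States satisfying ¬running → AX (done ∧ running): {Blocked, New, Terminated, Running}.
States satisfying AG (¬running → AX (done ∧ running)): ∅.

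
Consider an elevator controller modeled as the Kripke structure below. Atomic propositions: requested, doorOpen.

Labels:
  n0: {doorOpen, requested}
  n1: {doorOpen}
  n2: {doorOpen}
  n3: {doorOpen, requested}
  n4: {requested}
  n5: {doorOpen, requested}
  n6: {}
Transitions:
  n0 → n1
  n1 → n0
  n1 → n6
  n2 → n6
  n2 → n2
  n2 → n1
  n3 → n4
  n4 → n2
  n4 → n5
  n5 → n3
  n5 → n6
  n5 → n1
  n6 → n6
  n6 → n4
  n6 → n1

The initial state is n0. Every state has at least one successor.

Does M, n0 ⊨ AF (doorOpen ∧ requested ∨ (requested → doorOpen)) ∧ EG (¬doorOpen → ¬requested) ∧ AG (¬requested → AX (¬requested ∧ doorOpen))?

Does not hold

States satisfying doorOpen ∧ requested ∨ (requested → doorOpen): {n0, n1, n2, n3, n5, n6}.
States satisfying AF (doorOpen ∧ requested ∨ (requested → doorOpen)): {n0, n1, n2, n3, n4, n5, n6}.
States satisfying ¬doorOpen → ¬requested: {n0, n1, n2, n3, n5, n6}.
States satisfying EG (¬doorOpen → ¬requested): {n0, n1, n2, n5, n6}.
States satisfying ¬requested → AX (¬requested ∧ doorOpen): {n0, n3, n4, n5}.
States satisfying AG (¬requested → AX (¬requested ∧ doorOpen)): ∅.
States satisfying AF (doorOpen ∧ requested ∨ (requested → doorOpen)) ∧ EG (¬doorOpen → ¬requested) ∧ AG (¬requested → AX (¬requested ∧ doorOpen)): ∅.
n0 ∉ Sat(AF (doorOpen ∧ requested ∨ (requested → doorOpen)) ∧ EG (¬doorOpen → ¬requested) ∧ AG (¬requested → AX (¬requested ∧ doorOpen))).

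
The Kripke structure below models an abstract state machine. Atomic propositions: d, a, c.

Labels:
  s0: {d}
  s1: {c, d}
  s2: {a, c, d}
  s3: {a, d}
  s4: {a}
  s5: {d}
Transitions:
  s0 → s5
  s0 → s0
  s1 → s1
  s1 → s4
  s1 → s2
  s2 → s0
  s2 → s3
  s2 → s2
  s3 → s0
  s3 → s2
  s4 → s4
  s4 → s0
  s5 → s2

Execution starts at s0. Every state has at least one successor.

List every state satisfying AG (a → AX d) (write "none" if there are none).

{s0, s2, s3, s5}

States satisfying a → AX d: {s0, s1, s2, s3, s5}.
States satisfying AG (a → AX d): {s0, s2, s3, s5}.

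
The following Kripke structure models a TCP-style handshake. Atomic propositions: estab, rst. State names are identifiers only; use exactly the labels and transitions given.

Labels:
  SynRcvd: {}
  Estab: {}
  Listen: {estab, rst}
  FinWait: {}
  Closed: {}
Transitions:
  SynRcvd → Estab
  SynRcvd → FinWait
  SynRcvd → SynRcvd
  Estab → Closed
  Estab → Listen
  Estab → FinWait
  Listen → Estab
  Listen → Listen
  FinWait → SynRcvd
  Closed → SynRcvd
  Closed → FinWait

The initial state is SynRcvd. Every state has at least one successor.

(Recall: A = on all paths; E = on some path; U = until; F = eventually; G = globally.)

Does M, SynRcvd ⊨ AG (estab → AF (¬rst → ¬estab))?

Holds

States satisfying estab → AF (¬rst → ¬estab): {SynRcvd, Estab, Listen, FinWait, Closed}.
States satisfying AG (estab → AF (¬rst → ¬estab)): {SynRcvd, Estab, Listen, FinWait, Closed}.
Every state reachable from SynRcvd satisfies estab → AF (¬rst → ¬estab).
SynRcvd ∈ Sat(AG (estab → AF (¬rst → ¬estab))).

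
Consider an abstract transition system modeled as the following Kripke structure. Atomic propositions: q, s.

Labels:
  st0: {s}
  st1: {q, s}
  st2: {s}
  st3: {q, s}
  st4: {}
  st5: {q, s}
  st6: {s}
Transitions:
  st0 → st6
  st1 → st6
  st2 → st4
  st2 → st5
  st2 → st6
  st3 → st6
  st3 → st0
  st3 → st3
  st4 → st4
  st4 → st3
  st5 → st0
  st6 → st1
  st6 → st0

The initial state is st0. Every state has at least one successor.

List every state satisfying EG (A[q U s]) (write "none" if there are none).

{st0, st1, st2, st3, st5, st6}

States satisfying A[q U s]: {st0, st1, st2, st3, st5, st6}.
States satisfying EG (A[q U s]): {st0, st1, st2, st3, st5, st6}.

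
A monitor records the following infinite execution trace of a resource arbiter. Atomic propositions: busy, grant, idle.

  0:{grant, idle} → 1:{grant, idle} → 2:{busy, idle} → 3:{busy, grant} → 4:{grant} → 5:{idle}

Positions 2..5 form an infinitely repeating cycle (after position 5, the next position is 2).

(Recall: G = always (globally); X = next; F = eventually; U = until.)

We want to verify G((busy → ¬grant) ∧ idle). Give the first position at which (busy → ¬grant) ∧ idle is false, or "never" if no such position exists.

Check (busy → ¬grant) ∧ idle at each position in order: 0 ✓, 1 ✓, 2 ✓.
At position 3 the labels are {busy, grant}, so (busy → ¬grant) ∧ idle is false there. This is the first violation.

3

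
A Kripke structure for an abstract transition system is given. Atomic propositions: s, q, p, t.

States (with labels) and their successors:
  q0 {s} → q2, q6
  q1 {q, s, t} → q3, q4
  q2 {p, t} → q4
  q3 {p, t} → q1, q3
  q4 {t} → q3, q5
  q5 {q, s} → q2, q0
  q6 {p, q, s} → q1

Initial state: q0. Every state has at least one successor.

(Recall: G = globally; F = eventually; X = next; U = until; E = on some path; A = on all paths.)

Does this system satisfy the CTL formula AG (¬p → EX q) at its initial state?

Violated

States satisfying ¬p → EX q: {q0, q2, q3, q4, q6}.
States satisfying AG (¬p → EX q): ∅.
q1 is reachable from q0 and violates ¬p → EX q, so AG fails at q0.
q0 ∉ Sat(AG (¬p → EX q)).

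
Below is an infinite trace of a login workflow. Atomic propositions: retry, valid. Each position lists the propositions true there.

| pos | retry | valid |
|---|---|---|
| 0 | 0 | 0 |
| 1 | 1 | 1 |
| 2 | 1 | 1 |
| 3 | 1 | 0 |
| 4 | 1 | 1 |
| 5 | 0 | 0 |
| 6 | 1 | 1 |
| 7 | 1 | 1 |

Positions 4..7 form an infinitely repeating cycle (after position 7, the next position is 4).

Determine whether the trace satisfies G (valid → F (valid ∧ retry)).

valid → F (valid ∧ retry) holds at every position 0..7, and those are all positions ever visited, so G (valid → F (valid ∧ retry)) holds.
Positions where valid holds: 1, 2, 4, 6, 7.
Check F (valid ∧ retry) at each: 1→ok, 2→ok, 4→ok, 6→ok, 7→ok.

Satisfied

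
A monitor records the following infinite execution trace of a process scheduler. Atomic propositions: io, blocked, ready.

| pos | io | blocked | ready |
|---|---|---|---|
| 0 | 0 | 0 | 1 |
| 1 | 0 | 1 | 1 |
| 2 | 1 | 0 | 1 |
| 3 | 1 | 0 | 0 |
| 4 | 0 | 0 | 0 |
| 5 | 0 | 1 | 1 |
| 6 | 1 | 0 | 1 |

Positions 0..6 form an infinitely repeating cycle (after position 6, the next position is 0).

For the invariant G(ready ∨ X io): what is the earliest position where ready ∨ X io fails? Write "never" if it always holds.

3

Check ready ∨ X io at each position in order: 0 ✓, 1 ✓, 2 ✓.
At position 3 the labels are {io} and the next position 4 has {}, so ready ∨ X io is false there. This is the first violation.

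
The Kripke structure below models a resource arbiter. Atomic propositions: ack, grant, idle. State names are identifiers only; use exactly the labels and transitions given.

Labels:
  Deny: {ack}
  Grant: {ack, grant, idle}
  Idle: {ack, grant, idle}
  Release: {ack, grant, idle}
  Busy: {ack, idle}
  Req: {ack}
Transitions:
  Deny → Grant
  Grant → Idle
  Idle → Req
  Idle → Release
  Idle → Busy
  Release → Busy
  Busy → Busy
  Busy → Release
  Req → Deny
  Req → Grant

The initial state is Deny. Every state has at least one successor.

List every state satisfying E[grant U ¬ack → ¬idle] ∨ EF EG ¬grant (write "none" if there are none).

States satisfying grant: {Grant, Idle, Release}.
States satisfying ¬ack → ¬idle: {Deny, Grant, Idle, Release, Busy, Req}.
States satisfying E[grant U ¬ack → ¬idle]: {Deny, Grant, Idle, Release, Busy, Req}.
States satisfying EG ¬grant: {Busy}.
States satisfying EF EG ¬grant: {Deny, Grant, Idle, Release, Busy, Req}.
States satisfying E[grant U ¬ack → ¬idle] ∨ EF EG ¬grant: {Deny, Grant, Idle, Release, Busy, Req}.

{Deny, Grant, Idle, Release, Busy, Req}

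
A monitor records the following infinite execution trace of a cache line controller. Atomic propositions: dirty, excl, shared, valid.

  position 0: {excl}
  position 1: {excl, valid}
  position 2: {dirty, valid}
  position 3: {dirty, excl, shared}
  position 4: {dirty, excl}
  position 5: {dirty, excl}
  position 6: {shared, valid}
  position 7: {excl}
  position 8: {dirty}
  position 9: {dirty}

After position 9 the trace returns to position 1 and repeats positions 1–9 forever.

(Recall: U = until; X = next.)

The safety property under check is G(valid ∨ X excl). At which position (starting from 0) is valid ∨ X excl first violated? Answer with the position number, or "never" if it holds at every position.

Check valid ∨ X excl at each position in order: 0 ✓, 1 ✓, 2 ✓, 3 ✓, 4 ✓.
At position 5 the labels are {dirty, excl} and the next position 6 has {shared, valid}, so valid ∨ X excl is false there. This is the first violation.

5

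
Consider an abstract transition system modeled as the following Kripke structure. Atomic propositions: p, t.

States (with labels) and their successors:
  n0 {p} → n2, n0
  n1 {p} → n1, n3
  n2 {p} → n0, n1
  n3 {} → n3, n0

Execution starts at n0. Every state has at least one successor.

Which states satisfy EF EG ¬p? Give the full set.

{n0, n1, n2, n3}

States satisfying EG ¬p: {n3}.
States satisfying EF EG ¬p: {n0, n1, n2, n3}.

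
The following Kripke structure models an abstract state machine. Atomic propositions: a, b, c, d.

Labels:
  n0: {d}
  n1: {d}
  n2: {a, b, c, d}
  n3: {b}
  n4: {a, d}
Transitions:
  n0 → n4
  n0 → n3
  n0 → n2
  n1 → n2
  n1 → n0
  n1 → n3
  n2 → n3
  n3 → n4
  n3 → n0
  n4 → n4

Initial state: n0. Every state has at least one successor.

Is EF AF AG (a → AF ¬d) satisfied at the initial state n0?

States satisfying AF AG (a → AF ¬d): ∅.
States satisfying EF AF AG (a → AF ¬d): ∅.
No suitable path/successor from n0 witnesses the formula.
n0 ∉ Sat(EF AF AG (a → AF ¬d)).

Violated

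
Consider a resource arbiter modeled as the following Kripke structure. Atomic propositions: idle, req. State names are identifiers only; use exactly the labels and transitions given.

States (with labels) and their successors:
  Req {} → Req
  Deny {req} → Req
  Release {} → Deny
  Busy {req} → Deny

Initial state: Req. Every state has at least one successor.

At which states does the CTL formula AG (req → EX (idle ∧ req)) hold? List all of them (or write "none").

States satisfying req → EX (idle ∧ req): {Req, Release}.
States satisfying AG (req → EX (idle ∧ req)): {Req}.

{Req}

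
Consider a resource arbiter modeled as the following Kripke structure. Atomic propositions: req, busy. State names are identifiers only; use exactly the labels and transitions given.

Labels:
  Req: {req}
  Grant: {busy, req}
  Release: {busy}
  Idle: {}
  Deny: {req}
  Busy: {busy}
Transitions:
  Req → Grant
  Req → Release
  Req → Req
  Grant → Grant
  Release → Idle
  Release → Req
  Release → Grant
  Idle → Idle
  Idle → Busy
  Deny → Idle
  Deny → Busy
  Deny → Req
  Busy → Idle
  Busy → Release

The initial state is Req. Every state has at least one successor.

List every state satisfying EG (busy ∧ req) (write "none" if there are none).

States satisfying busy ∧ req: {Grant}.
States satisfying EG (busy ∧ req): {Grant}.

{Grant}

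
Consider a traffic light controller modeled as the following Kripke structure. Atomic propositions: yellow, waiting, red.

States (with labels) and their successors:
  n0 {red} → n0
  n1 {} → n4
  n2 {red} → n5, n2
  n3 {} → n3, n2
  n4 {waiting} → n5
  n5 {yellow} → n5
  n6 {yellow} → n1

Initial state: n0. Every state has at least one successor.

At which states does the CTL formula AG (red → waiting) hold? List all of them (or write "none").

{n1, n4, n5, n6}

States satisfying red → waiting: {n1, n3, n4, n5, n6}.
States satisfying AG (red → waiting): {n1, n4, n5, n6}.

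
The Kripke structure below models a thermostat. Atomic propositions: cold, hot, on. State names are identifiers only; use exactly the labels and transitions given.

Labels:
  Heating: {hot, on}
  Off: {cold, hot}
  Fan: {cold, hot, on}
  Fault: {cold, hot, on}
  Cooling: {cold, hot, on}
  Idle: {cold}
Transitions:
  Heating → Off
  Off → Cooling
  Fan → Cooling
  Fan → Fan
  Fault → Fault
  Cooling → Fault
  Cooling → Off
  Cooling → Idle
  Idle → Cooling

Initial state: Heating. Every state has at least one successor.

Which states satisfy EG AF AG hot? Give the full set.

States satisfying AF AG hot: {Fault}.
States satisfying EG AF AG hot: {Fault}.

{Fault}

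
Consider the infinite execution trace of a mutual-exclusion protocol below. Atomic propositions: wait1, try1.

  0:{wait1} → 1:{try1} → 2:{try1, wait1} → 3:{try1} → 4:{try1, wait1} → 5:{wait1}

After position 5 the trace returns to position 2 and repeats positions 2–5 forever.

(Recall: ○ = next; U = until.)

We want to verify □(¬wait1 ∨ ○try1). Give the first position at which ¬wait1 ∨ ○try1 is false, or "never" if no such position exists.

4

Check ¬wait1 ∨ ○try1 at each position in order: 0 ✓, 1 ✓, 2 ✓, 3 ✓.
At position 4 the labels are {try1, wait1} and the next position 5 has {wait1}, so ¬wait1 ∨ ○try1 is false there. This is the first violation.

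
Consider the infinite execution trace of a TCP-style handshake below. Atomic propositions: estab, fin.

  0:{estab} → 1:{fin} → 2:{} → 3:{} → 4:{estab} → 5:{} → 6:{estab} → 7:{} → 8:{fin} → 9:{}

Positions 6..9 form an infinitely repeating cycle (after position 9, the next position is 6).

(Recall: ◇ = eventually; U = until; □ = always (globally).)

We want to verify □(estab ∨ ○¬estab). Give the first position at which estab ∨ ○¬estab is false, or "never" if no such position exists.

Check estab ∨ ○¬estab at each position in order: 0 ✓, 1 ✓, 2 ✓.
At position 3 the labels are {} and the next position 4 has {estab}, so estab ∨ ○¬estab is false there. This is the first violation.

3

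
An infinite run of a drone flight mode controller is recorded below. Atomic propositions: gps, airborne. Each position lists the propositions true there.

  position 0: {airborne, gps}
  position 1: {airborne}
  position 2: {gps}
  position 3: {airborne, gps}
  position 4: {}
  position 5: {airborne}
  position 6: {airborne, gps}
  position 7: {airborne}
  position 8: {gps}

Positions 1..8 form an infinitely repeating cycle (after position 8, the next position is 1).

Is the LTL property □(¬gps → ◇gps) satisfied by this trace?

¬gps → ◇gps holds at every position 0..8, and those are all positions ever visited, so □(¬gps → ◇gps) holds.
Positions where ¬gps holds: 1, 4, 5, 7.
Check ◇gps at each: 1→ok, 4→ok, 5→ok, 7→ok.

Yes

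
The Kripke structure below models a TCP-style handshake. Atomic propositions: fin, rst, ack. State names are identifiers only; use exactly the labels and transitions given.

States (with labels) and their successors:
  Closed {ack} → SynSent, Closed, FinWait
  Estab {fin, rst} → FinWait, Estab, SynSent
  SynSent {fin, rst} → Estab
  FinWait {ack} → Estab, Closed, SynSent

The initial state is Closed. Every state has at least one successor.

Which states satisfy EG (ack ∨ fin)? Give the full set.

{Closed, Estab, SynSent, FinWait}

States satisfying ack ∨ fin: {Closed, Estab, SynSent, FinWait}.
States satisfying EG (ack ∨ fin): {Closed, Estab, SynSent, FinWait}.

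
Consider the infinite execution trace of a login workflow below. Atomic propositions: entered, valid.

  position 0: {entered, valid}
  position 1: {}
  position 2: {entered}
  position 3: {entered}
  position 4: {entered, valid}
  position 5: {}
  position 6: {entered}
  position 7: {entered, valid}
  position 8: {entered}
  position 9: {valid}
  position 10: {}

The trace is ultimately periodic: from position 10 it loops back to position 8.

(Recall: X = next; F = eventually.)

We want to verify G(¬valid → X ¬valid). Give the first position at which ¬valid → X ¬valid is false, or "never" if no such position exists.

Check ¬valid → X ¬valid at each position in order: 0 ✓, 1 ✓, 2 ✓.
At position 3 the labels are {entered} and the next position 4 has {entered, valid}, so ¬valid → X ¬valid is false there. This is the first violation.

3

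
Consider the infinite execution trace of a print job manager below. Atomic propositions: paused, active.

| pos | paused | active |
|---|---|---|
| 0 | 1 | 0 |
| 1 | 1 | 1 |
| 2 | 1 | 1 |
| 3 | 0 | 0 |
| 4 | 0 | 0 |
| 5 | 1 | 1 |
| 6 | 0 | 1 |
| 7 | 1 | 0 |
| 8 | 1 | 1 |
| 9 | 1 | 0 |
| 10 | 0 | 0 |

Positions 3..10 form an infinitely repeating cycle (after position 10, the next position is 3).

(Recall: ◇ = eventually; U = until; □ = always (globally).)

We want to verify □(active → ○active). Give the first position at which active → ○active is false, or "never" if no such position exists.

2

Check active → ○active at each position in order: 0 ✓, 1 ✓.
At position 2 the labels are {active, paused} and the next position 3 has {}, so active → ○active is false there. This is the first violation.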